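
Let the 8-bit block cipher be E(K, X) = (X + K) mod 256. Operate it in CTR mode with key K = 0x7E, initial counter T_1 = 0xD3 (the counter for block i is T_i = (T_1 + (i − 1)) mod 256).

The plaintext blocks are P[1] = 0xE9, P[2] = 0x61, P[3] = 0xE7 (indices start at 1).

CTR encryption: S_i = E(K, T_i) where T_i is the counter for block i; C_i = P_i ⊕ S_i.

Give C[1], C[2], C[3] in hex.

C[1]: T = 0xD3, S = E(K, T) = 0x51; 0xE9 ⊕ 0x51 = 0xB8.
C[2]: T = 0xD4, S = E(K, T) = 0x52; 0x61 ⊕ 0x52 = 0x33.
C[3]: T = 0xD5, S = E(K, T) = 0x53; 0xE7 ⊕ 0x53 = 0xB4.

C[1] = 0xB8, C[2] = 0x33, C[3] = 0xB4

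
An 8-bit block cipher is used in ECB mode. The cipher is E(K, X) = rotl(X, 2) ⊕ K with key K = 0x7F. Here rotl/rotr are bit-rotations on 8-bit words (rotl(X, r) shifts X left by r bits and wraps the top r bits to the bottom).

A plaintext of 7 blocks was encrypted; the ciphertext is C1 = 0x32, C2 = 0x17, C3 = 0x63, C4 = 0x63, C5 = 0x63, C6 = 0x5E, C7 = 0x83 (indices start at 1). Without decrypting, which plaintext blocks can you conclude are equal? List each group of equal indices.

P3 = P4 = P5

ECB encrypts each block independently with the same key, so equal ciphertext blocks imply equal plaintext blocks.
C3 = C4 = C5 = 0x63, so P3 = P4 = P5.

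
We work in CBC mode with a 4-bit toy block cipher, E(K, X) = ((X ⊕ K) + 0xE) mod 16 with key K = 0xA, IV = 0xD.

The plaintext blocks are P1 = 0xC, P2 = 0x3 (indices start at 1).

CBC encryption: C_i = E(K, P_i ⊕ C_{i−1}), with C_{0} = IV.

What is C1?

C1: P1 ⊕ 0xD = 0x1; E(K, 0x1) = 0x9.

C1 = 0x9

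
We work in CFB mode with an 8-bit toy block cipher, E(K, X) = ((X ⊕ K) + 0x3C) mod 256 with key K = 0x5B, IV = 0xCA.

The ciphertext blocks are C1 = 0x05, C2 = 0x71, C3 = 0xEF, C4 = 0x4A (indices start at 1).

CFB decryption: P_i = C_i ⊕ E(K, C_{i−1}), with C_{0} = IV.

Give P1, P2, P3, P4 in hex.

P1 = 0xC8, P2 = 0xEB, P3 = 0x89, P4 = 0xBA

P1: E(K, 0xCA) = 0xCD; 0x05 ⊕ 0xCD = 0xC8.
P2: E(K, 0x05) = 0x9A; 0x71 ⊕ 0x9A = 0xEB.
P3: E(K, 0x71) = 0x66; 0xEF ⊕ 0x66 = 0x89.
P4: E(K, 0xEF) = 0xF0; 0x4A ⊕ 0xF0 = 0xBA.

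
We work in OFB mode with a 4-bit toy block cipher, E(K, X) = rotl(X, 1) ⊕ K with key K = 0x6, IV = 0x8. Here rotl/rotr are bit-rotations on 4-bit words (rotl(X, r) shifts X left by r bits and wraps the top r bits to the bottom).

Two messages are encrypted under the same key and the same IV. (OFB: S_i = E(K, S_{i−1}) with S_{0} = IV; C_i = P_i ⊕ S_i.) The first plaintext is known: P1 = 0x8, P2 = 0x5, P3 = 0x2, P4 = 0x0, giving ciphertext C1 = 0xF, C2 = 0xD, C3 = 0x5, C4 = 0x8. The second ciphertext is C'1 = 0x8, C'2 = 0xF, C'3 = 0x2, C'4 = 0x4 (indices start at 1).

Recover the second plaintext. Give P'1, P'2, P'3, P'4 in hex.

P'1 = 0xF, P'2 = 0x7, P'3 = 0x5, P'4 = 0xC

In OFB with a reused IV, both messages share the same keystream S_i, so C_i ⊕ C'_i = P_i ⊕ P'_i and thus P'_i = P_i ⊕ C_i ⊕ C'_i.
P'1: 0x8 ⊕ 0xF ⊕ 0x8 = 0xF.
P'2: 0x5 ⊕ 0xD ⊕ 0xF = 0x7.
P'3: 0x2 ⊕ 0x5 ⊕ 0x2 = 0x5.
P'4: 0x0 ⊕ 0x8 ⊕ 0x4 = 0xC.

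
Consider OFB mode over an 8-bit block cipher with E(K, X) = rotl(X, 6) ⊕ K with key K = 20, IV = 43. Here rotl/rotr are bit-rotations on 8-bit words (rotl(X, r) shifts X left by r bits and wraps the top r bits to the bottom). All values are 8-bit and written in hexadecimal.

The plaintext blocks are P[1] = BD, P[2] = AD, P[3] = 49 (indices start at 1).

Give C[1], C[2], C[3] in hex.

C[1] = 4D, C[2] = B1, C[3] = 6E

OFB encryption: S_i = E(K, S_{i−1}) with S_{0} = IV; C_i = P_i ⊕ S_i.
C[1]: S = E(K, 43) = F0; BD ⊕ F0 = 4D.
C[2]: S = E(K, F0) = 1C; AD ⊕ 1C = B1.
C[3]: S = E(K, 1C) = 27; 49 ⊕ 27 = 6E.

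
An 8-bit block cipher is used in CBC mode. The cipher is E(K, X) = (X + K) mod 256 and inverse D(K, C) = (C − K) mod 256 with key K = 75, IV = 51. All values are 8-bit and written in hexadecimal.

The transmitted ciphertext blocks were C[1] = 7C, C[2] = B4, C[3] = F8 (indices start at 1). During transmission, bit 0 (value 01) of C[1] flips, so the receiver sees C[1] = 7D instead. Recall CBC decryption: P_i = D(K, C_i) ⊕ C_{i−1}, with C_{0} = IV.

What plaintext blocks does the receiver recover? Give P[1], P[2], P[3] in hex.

Only C[1] changed, to 7D. In CBC, a change in C_i garbles P_i and flips the same bit in P_{i+1}. Decrypting the received ciphertext:
P[1]: D(K, 7D) = 08; 08 ⊕ 51 = 59.
P[2]: D(K, B4) = 3F; 3F ⊕ 7D = 42.
P[3]: D(K, F8) = 83; 83 ⊕ B4 = 37.
Blocks that differ from the original plaintext: P[1], P[2].

P[1] = 59, P[2] = 42, P[3] = 37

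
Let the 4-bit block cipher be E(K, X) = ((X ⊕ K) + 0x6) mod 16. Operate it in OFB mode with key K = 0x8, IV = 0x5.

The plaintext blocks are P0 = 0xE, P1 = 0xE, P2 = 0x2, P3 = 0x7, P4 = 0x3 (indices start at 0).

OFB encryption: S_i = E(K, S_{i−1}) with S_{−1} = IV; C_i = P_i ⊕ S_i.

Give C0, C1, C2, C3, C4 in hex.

C0: S = E(K, 0x5) = 0x3; 0xE ⊕ 0x3 = 0xD.
C1: S = E(K, 0x3) = 0x1; 0xE ⊕ 0x1 = 0xF.
C2: S = E(K, 0x1) = 0xF; 0x2 ⊕ 0xF = 0xD.
C3: S = E(K, 0xF) = 0xD; 0x7 ⊕ 0xD = 0xA.
C4: S = E(K, 0xD) = 0xB; 0x3 ⊕ 0xB = 0x8.

C0 = 0xD, C1 = 0xF, C2 = 0xD, C3 = 0xA, C4 = 0x8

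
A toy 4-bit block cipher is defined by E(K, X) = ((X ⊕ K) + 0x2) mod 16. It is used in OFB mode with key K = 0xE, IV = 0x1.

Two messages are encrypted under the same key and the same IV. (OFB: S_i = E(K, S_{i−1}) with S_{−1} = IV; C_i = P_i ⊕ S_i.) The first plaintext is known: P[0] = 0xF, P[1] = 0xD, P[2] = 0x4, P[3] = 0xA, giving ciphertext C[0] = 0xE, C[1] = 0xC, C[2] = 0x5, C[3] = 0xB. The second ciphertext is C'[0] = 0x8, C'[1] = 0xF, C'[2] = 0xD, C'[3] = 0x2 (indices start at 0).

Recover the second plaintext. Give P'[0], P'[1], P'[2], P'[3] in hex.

P'[0] = 0x9, P'[1] = 0xE, P'[2] = 0xC, P'[3] = 0x3

In OFB with a reused IV, both messages share the same keystream S_i, so C_i ⊕ C'_i = P_i ⊕ P'_i and thus P'_i = P_i ⊕ C_i ⊕ C'_i.
P'[0]: 0xF ⊕ 0xE ⊕ 0x8 = 0x9.
P'[1]: 0xD ⊕ 0xC ⊕ 0xF = 0xE.
P'[2]: 0x4 ⊕ 0x5 ⊕ 0xD = 0xC.
P'[3]: 0xA ⊕ 0xB ⊕ 0x2 = 0x3.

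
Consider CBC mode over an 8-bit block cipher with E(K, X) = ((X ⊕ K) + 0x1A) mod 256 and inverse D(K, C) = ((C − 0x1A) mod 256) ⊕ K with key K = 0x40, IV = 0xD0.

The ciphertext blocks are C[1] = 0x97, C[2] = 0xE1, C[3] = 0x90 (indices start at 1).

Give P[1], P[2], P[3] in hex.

CBC decryption: P_i = D(K, C_i) ⊕ C_{i−1}, with C_{0} = IV.
P[1]: D(K, 0x97) = 0x3D; 0x3D ⊕ 0xD0 = 0xED.
P[2]: D(K, 0xE1) = 0x87; 0x87 ⊕ 0x97 = 0x10.
P[3]: D(K, 0x90) = 0x36; 0x36 ⊕ 0xE1 = 0xD7.

P[1] = 0xED, P[2] = 0x10, P[3] = 0xD7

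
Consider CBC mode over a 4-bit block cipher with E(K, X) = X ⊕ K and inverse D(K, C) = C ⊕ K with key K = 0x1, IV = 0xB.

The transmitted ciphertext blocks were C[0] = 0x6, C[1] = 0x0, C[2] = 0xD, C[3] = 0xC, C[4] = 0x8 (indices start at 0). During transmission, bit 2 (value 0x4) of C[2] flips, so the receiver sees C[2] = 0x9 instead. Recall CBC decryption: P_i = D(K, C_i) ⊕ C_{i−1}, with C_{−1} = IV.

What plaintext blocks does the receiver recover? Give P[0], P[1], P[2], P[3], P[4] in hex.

Only C[2] changed, to 0x9. In CBC, a change in C_i garbles P_i and flips the same bit in P_{i+1}. Decrypting the received ciphertext:
P[0]: D(K, 0x6) = 0x7; 0x7 ⊕ 0xB = 0xC.
P[1]: D(K, 0x0) = 0x1; 0x1 ⊕ 0x6 = 0x7.
P[2]: D(K, 0x9) = 0x8; 0x8 ⊕ 0x0 = 0x8.
P[3]: D(K, 0xC) = 0xD; 0xD ⊕ 0x9 = 0x4.
P[4]: D(K, 0x8) = 0x9; 0x9 ⊕ 0xC = 0x5.
Blocks that differ from the original plaintext: P[2], P[3].

P[0] = 0xC, P[1] = 0x7, P[2] = 0x8, P[3] = 0x4, P[4] = 0x5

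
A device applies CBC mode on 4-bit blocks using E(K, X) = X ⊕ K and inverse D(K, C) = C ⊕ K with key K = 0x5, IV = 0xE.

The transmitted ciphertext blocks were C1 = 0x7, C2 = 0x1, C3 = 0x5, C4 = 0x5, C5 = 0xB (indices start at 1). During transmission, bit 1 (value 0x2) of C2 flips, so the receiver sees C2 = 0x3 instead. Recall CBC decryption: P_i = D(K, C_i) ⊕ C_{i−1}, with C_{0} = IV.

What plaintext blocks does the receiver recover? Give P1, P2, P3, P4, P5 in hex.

Only C2 changed, to 0x3. In CBC, a change in C_i garbles P_i and flips the same bit in P_{i+1}. Decrypting the received ciphertext:
P1: D(K, 0x7) = 0x2; 0x2 ⊕ 0xE = 0xC.
P2: D(K, 0x3) = 0x6; 0x6 ⊕ 0x7 = 0x1.
P3: D(K, 0x5) = 0x0; 0x0 ⊕ 0x3 = 0x3.
P4: D(K, 0x5) = 0x0; 0x0 ⊕ 0x5 = 0x5.
P5: D(K, 0xB) = 0xE; 0xE ⊕ 0x5 = 0xB.
Blocks that differ from the original plaintext: P2, P3.

P1 = 0xC, P2 = 0x1, P3 = 0x3, P4 = 0x5, P5 = 0xB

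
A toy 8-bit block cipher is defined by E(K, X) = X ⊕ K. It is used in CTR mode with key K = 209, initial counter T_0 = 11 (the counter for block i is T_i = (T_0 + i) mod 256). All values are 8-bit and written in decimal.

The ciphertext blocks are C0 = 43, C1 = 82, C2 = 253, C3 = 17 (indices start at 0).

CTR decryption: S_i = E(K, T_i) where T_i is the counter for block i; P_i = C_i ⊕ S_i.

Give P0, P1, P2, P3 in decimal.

P0: T = 11, S = E(K, T) = 218; 43 ⊕ 218 = 241.
P1: T = 12, S = E(K, T) = 221; 82 ⊕ 221 = 143.
P2: T = 13, S = E(K, T) = 220; 253 ⊕ 220 = 33.
P3: T = 14, S = E(K, T) = 223; 17 ⊕ 223 = 206.

P0 = 241, P1 = 143, P2 = 33, P3 = 206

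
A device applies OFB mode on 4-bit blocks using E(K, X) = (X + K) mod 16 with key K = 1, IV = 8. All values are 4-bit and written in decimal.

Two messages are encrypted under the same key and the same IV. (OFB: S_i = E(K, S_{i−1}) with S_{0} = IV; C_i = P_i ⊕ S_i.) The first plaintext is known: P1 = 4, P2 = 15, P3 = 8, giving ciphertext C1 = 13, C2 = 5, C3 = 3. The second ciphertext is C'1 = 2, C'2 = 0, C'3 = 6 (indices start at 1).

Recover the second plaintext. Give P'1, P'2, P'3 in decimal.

P'1 = 11, P'2 = 10, P'3 = 13

In OFB with a reused IV, both messages share the same keystream S_i, so C_i ⊕ C'_i = P_i ⊕ P'_i and thus P'_i = P_i ⊕ C_i ⊕ C'_i.
P'1: 4 ⊕ 13 ⊕ 2 = 11.
P'2: 15 ⊕ 5 ⊕ 0 = 10.
P'3: 8 ⊕ 3 ⊕ 6 = 13.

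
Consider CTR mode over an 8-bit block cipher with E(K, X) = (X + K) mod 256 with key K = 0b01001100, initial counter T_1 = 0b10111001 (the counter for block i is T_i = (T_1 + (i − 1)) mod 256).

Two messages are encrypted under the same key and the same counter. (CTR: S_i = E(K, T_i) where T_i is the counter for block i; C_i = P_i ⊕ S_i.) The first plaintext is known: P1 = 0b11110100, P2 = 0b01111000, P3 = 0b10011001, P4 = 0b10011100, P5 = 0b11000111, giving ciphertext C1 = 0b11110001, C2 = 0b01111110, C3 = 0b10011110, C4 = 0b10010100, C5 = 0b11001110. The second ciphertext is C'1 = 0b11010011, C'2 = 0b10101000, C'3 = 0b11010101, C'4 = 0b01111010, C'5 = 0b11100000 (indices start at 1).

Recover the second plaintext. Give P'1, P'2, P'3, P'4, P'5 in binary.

P'1 = 0b11010110, P'2 = 0b10101110, P'3 = 0b11010010, P'4 = 0b01110010, P'5 = 0b11101001

In CTR with a reused counter, both messages share the same keystream S_i, so C_i ⊕ C'_i = P_i ⊕ P'_i and thus P'_i = P_i ⊕ C_i ⊕ C'_i.
P'1: 0b11110100 ⊕ 0b11110001 ⊕ 0b11010011 = 0b11010110.
P'2: 0b01111000 ⊕ 0b01111110 ⊕ 0b10101000 = 0b10101110.
P'3: 0b10011001 ⊕ 0b10011110 ⊕ 0b11010101 = 0b11010010.
P'4: 0b10011100 ⊕ 0b10010100 ⊕ 0b01111010 = 0b01110010.
P'5: 0b11000111 ⊕ 0b11001110 ⊕ 0b11100000 = 0b11101001.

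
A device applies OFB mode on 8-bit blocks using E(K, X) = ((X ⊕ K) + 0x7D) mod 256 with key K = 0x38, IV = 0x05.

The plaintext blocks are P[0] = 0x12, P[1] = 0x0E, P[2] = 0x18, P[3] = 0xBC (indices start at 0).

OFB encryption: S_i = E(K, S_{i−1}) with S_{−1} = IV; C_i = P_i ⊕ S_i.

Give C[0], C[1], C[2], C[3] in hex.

C[0] = 0xA8, C[1] = 0xF1, C[2] = 0x5C, C[3] = 0x45

C[0]: S = E(K, 0x05) = 0xBA; 0x12 ⊕ 0xBA = 0xA8.
C[1]: S = E(K, 0xBA) = 0xFF; 0x0E ⊕ 0xFF = 0xF1.
C[2]: S = E(K, 0xFF) = 0x44; 0x18 ⊕ 0x44 = 0x5C.
C[3]: S = E(K, 0x44) = 0xF9; 0xBC ⊕ 0xF9 = 0x45.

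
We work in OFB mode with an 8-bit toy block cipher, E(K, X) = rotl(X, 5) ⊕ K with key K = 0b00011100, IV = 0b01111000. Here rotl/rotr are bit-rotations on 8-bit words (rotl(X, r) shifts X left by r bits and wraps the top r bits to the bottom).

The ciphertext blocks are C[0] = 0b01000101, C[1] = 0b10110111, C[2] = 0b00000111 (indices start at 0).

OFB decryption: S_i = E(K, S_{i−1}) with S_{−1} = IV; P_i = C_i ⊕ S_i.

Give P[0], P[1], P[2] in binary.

P[0]: S = E(K, 0b01111000) = 0b00010011; 0b01000101 ⊕ 0b00010011 = 0b01010110.
P[1]: S = E(K, 0b00010011) = 0b01111110; 0b10110111 ⊕ 0b01111110 = 0b11001001.
P[2]: S = E(K, 0b01111110) = 0b11010011; 0b00000111 ⊕ 0b11010011 = 0b11010100.

P[0] = 0b01010110, P[1] = 0b11001001, P[2] = 0b11010100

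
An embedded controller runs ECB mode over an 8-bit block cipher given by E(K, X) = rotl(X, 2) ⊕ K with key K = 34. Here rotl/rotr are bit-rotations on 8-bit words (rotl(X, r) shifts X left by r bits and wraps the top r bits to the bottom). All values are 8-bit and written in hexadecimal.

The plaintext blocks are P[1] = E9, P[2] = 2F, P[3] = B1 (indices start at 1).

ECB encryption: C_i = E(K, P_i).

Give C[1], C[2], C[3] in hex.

C[1]: E(K, E9) = 93.
C[2]: E(K, 2F) = 88.
C[3]: E(K, B1) = F2.

C[1] = 93, C[2] = 88, C[3] = F2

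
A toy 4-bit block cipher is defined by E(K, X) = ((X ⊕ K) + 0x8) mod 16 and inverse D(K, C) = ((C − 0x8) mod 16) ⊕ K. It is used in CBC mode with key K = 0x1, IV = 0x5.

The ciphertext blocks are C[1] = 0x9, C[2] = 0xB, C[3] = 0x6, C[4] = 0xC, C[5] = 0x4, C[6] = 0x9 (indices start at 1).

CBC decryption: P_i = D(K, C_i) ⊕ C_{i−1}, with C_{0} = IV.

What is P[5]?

P[5] = 0x1

P[5]: D(K, 0x4) = 0xD; 0xD ⊕ 0xC = 0x1.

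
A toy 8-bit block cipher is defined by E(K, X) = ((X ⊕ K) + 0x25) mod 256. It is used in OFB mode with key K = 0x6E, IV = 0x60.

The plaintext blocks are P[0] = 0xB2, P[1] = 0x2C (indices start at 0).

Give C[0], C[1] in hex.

C[0] = 0x81, C[1] = 0xAE

OFB encryption: S_i = E(K, S_{i−1}) with S_{−1} = IV; C_i = P_i ⊕ S_i.
C[0]: S = E(K, 0x60) = 0x33; 0xB2 ⊕ 0x33 = 0x81.
C[1]: S = E(K, 0x33) = 0x82; 0x2C ⊕ 0x82 = 0xAE.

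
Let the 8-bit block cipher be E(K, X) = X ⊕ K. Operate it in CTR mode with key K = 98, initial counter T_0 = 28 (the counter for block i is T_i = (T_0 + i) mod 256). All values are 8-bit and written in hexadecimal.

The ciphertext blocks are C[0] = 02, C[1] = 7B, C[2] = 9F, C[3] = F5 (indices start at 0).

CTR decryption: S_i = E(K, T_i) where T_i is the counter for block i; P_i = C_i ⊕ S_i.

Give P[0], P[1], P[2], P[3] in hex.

P[0] = B2, P[1] = CA, P[2] = 2D, P[3] = 46

P[0]: T = 28, S = E(K, T) = B0; 02 ⊕ B0 = B2.
P[1]: T = 29, S = E(K, T) = B1; 7B ⊕ B1 = CA.
P[2]: T = 2A, S = E(K, T) = B2; 9F ⊕ B2 = 2D.
P[3]: T = 2B, S = E(K, T) = B3; F5 ⊕ B3 = 46.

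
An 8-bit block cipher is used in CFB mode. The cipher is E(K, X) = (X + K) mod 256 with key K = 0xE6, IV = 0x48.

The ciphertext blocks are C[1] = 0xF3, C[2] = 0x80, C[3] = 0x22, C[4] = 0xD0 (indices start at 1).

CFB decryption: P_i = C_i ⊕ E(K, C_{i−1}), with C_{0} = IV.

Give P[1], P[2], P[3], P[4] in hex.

P[1] = 0xDD, P[2] = 0x59, P[3] = 0x44, P[4] = 0xD8

P[1]: E(K, 0x48) = 0x2E; 0xF3 ⊕ 0x2E = 0xDD.
P[2]: E(K, 0xF3) = 0xD9; 0x80 ⊕ 0xD9 = 0x59.
P[3]: E(K, 0x80) = 0x66; 0x22 ⊕ 0x66 = 0x44.
P[4]: E(K, 0x22) = 0x08; 0xD0 ⊕ 0x08 = 0xD8.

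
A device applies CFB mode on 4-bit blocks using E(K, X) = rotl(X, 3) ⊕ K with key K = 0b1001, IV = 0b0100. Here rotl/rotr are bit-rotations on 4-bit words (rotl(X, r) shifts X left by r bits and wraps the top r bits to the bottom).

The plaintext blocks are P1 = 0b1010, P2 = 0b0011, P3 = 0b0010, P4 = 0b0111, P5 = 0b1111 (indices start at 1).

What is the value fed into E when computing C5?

CFB encryption: C_i = P_i ⊕ E(K, C_{i−1}), with C_{0} = IV.
C1: E(K, 0b0100) = 0b1011; 0b1010 ⊕ 0b1011 = 0b0001.
C2: E(K, 0b0001) = 0b0001; 0b0011 ⊕ 0b0001 = 0b0010.
C3: E(K, 0b0010) = 0b1000; 0b0010 ⊕ 0b1000 = 0b1010.
C4: E(K, 0b1010) = 0b1100; 0b0111 ⊕ 0b1100 = 0b1011.
C5: E(K, 0b1011) = 0b0100; 0b1111 ⊕ 0b0100 = 0b1011.
So the input to E for block 5 is 0b1011.

0b1011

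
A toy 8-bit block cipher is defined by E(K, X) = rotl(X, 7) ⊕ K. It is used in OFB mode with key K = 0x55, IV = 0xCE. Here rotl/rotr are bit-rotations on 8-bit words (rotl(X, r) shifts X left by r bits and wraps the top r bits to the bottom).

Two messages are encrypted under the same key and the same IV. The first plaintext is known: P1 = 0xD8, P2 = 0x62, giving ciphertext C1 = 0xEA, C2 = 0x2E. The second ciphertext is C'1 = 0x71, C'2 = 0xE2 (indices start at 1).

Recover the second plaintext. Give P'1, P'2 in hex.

P'1 = 0x43, P'2 = 0xAE

In OFB with a reused IV, both messages share the same keystream S_i, so C_i ⊕ C'_i = P_i ⊕ P'_i and thus P'_i = P_i ⊕ C_i ⊕ C'_i.
P'1: 0xD8 ⊕ 0xEA ⊕ 0x71 = 0x43.
P'2: 0x62 ⊕ 0x2E ⊕ 0xE2 = 0xAE.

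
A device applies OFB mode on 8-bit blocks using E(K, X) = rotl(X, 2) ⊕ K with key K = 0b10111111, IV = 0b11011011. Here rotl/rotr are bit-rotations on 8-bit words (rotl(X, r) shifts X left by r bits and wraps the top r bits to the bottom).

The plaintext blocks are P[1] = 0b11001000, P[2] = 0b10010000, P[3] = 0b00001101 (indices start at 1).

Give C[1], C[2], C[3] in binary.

OFB encryption: S_i = E(K, S_{i−1}) with S_{0} = IV; C_i = P_i ⊕ S_i.
C[1]: S = E(K, 0b11011011) = 0b11010000; 0b11001000 ⊕ 0b11010000 = 0b00011000.
C[2]: S = E(K, 0b11010000) = 0b11111100; 0b10010000 ⊕ 0b11111100 = 0b01101100.
C[3]: S = E(K, 0b11111100) = 0b01001100; 0b00001101 ⊕ 0b01001100 = 0b01000001.

C[1] = 0b00011000, C[2] = 0b01101100, C[3] = 0b01000001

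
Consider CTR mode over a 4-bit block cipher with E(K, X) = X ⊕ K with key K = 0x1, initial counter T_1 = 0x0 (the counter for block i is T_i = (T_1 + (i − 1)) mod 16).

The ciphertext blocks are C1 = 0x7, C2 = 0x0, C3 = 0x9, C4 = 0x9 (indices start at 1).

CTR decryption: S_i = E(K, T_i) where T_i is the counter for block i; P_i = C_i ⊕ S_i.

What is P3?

P3: T = 0x2, S = E(K, T) = 0x3; 0x9 ⊕ 0x3 = 0xA.

P3 = 0xA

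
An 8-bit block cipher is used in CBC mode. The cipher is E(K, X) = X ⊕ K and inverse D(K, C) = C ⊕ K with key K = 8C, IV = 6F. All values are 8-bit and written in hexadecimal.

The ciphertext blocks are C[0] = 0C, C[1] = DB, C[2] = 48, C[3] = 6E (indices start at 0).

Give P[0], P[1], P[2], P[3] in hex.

CBC decryption: P_i = D(K, C_i) ⊕ C_{i−1}, with C_{−1} = IV.
P[0]: D(K, 0C) = 80; 80 ⊕ 6F = EF.
P[1]: D(K, DB) = 57; 57 ⊕ 0C = 5B.
P[2]: D(K, 48) = C4; C4 ⊕ DB = 1F.
P[3]: D(K, 6E) = E2; E2 ⊕ 48 = AA.

P[0] = EF, P[1] = 5B, P[2] = 1F, P[3] = AA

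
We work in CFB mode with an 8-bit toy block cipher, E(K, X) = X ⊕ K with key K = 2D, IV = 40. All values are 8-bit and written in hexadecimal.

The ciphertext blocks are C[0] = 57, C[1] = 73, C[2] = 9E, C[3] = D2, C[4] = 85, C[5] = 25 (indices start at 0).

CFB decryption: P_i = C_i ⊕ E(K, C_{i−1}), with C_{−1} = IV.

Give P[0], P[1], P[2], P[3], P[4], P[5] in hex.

P[0]: E(K, 40) = 6D; 57 ⊕ 6D = 3A.
P[1]: E(K, 57) = 7A; 73 ⊕ 7A = 09.
P[2]: E(K, 73) = 5E; 9E ⊕ 5E = C0.
P[3]: E(K, 9E) = B3; D2 ⊕ B3 = 61.
P[4]: E(K, D2) = FF; 85 ⊕ FF = 7A.
P[5]: E(K, 85) = A8; 25 ⊕ A8 = 8D.

P[0] = 3A, P[1] = 09, P[2] = C0, P[3] = 61, P[4] = 7A, P[5] = 8D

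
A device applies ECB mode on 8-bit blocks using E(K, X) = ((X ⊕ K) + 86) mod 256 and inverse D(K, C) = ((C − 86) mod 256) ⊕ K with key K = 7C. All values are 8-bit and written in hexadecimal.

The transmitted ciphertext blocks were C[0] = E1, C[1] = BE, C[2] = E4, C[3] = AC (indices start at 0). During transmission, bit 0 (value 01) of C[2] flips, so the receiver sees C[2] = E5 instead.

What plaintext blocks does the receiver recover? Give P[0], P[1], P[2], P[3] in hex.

ECB decryption: P_i = D(K, C_i).
Only C[2] changed, to E5. In ECB, a change in C_i affects only P_i. Decrypting the received ciphertext:
P[0]: D(K, E1) = 27.
P[1]: D(K, BE) = 44.
P[2]: D(K, E5) = 23.
P[3]: D(K, AC) = 5A.
Blocks that differ from the original plaintext: P[2].

P[0] = 27, P[1] = 44, P[2] = 23, P[3] = 5A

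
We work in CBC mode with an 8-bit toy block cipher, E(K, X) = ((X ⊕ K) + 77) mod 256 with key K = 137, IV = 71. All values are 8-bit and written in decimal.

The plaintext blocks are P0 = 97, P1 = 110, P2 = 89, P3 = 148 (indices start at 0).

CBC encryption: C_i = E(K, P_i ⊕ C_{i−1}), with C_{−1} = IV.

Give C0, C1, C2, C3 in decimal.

C0: P0 ⊕ 71 = 38; E(K, 38) = 252.
C1: P1 ⊕ 252 = 146; E(K, 146) = 104.
C2: P2 ⊕ 104 = 49; E(K, 49) = 5.
C3: P3 ⊕ 5 = 145; E(K, 145) = 101.

C0 = 252, C1 = 104, C2 = 5, C3 = 101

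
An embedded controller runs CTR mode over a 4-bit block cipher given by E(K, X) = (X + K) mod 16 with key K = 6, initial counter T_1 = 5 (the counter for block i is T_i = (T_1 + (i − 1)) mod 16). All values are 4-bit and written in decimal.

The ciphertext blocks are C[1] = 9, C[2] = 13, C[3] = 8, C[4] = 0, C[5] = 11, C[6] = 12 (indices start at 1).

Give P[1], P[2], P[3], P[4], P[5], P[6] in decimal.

P[1] = 2, P[2] = 1, P[3] = 5, P[4] = 14, P[5] = 4, P[6] = 12

CTR decryption: S_i = E(K, T_i) where T_i is the counter for block i; P_i = C_i ⊕ S_i.
P[1]: T = 5, S = E(K, T) = 11; 9 ⊕ 11 = 2.
P[2]: T = 6, S = E(K, T) = 12; 13 ⊕ 12 = 1.
P[3]: T = 7, S = E(K, T) = 13; 8 ⊕ 13 = 5.
P[4]: T = 8, S = E(K, T) = 14; 0 ⊕ 14 = 14.
P[5]: T = 9, S = E(K, T) = 15; 11 ⊕ 15 = 4.
P[6]: T = 10, S = E(K, T) = 0; 12 ⊕ 0 = 12.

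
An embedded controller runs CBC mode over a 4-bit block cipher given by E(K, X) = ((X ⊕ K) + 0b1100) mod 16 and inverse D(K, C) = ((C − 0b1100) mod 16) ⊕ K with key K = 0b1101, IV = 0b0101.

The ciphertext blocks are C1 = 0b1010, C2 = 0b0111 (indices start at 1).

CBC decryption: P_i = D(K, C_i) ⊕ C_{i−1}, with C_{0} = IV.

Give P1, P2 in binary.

P1: D(K, 0b1010) = 0b0011; 0b0011 ⊕ 0b0101 = 0b0110.
P2: D(K, 0b0111) = 0b0110; 0b0110 ⊕ 0b1010 = 0b1100.

P1 = 0b0110, P2 = 0b1100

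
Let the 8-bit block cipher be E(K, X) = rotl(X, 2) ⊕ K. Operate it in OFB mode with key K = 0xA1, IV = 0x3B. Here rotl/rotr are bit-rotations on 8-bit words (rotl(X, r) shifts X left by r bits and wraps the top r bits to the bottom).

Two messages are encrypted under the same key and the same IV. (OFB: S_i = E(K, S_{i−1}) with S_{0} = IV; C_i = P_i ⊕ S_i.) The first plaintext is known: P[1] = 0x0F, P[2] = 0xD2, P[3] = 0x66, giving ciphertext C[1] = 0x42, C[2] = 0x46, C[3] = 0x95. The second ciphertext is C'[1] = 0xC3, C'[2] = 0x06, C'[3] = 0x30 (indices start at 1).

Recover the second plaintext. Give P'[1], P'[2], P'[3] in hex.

P'[1] = 0x8E, P'[2] = 0x92, P'[3] = 0xC3

In OFB with a reused IV, both messages share the same keystream S_i, so C_i ⊕ C'_i = P_i ⊕ P'_i and thus P'_i = P_i ⊕ C_i ⊕ C'_i.
P'[1]: 0x0F ⊕ 0x42 ⊕ 0xC3 = 0x8E.
P'[2]: 0xD2 ⊕ 0x46 ⊕ 0x06 = 0x92.
P'[3]: 0x66 ⊕ 0x95 ⊕ 0x30 = 0xC3.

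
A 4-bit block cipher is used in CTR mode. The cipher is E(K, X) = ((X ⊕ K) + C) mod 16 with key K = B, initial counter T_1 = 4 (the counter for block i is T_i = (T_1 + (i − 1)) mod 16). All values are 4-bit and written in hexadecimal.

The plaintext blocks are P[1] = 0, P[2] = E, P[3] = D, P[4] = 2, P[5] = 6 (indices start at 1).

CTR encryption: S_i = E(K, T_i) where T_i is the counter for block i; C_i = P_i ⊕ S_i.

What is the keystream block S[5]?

F

C[1]: T = 4, S = E(K, T) = B; 0 ⊕ B = B.
C[2]: T = 5, S = E(K, T) = A; E ⊕ A = 4.
C[3]: T = 6, S = E(K, T) = 9; D ⊕ 9 = 4.
C[4]: T = 7, S = E(K, T) = 8; 2 ⊕ 8 = A.
C[5]: T = 8, S = E(K, T) = F; 6 ⊕ F = 9.
So S[5] = F.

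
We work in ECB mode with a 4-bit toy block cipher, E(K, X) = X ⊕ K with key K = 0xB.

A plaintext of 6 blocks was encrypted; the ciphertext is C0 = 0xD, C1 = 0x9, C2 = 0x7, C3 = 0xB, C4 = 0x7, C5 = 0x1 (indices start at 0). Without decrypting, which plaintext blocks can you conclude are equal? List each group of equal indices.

P2 = P4

ECB encrypts each block independently with the same key, so equal ciphertext blocks imply equal plaintext blocks.
C2 = C4 = 0x7, so P2 = P4.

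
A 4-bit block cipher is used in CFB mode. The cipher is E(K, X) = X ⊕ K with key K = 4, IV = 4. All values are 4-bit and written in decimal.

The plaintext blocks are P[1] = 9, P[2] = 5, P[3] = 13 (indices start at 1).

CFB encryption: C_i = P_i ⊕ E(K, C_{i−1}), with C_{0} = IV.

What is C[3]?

C[3] = 1

C[1]: E(K, 4) = 0; 9 ⊕ 0 = 9.
C[2]: E(K, 9) = 13; 5 ⊕ 13 = 8.
C[3]: E(K, 8) = 12; 13 ⊕ 12 = 1.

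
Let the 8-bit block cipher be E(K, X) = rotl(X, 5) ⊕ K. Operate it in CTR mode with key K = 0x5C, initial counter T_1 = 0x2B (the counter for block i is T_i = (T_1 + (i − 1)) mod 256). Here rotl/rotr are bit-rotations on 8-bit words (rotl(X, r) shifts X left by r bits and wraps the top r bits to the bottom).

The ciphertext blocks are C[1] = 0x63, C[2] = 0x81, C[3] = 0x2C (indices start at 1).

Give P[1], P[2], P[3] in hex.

P[1] = 0x5A, P[2] = 0x58, P[3] = 0xD5

CTR decryption: S_i = E(K, T_i) where T_i is the counter for block i; P_i = C_i ⊕ S_i.
P[1]: T = 0x2B, S = E(K, T) = 0x39; 0x63 ⊕ 0x39 = 0x5A.
P[2]: T = 0x2C, S = E(K, T) = 0xD9; 0x81 ⊕ 0xD9 = 0x58.
P[3]: T = 0x2D, S = E(K, T) = 0xF9; 0x2C ⊕ 0xF9 = 0xD5.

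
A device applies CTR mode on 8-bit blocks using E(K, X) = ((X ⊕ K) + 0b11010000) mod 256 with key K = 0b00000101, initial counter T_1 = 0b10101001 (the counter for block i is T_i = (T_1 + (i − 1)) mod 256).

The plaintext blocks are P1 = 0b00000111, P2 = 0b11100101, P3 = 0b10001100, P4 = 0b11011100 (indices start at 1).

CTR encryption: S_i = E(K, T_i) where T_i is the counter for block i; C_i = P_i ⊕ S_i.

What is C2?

C1: T = 0b10101001, S = E(K, T) = 0b01111100; 0b00000111 ⊕ 0b01111100 = 0b01111011.
C2: T = 0b10101010, S = E(K, T) = 0b01111111; 0b11100101 ⊕ 0b01111111 = 0b10011010.

C2 = 0b10011010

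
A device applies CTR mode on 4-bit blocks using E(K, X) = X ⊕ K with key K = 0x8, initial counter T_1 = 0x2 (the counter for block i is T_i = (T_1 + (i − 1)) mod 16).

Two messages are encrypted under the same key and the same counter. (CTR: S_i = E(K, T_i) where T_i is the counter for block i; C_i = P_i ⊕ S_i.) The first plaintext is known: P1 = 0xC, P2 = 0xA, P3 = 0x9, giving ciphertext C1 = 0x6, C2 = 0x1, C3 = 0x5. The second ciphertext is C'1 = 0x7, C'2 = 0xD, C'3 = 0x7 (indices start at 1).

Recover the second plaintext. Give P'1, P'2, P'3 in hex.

In CTR with a reused counter, both messages share the same keystream S_i, so C_i ⊕ C'_i = P_i ⊕ P'_i and thus P'_i = P_i ⊕ C_i ⊕ C'_i.
P'1: 0xC ⊕ 0x6 ⊕ 0x7 = 0xD.
P'2: 0xA ⊕ 0x1 ⊕ 0xD = 0x6.
P'3: 0x9 ⊕ 0x5 ⊕ 0x7 = 0xB.

P'1 = 0xD, P'2 = 0x6, P'3 = 0xB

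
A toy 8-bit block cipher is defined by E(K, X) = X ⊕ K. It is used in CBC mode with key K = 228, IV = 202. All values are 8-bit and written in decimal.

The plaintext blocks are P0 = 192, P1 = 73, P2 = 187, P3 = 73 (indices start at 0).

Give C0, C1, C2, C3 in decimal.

C0 = 238, C1 = 67, C2 = 28, C3 = 177

CBC encryption: C_i = E(K, P_i ⊕ C_{i−1}), with C_{−1} = IV.
C0: P0 ⊕ 202 = 10; E(K, 10) = 238.
C1: P1 ⊕ 238 = 167; E(K, 167) = 67.
C2: P2 ⊕ 67 = 248; E(K, 248) = 28.
C3: P3 ⊕ 28 = 85; E(K, 85) = 177.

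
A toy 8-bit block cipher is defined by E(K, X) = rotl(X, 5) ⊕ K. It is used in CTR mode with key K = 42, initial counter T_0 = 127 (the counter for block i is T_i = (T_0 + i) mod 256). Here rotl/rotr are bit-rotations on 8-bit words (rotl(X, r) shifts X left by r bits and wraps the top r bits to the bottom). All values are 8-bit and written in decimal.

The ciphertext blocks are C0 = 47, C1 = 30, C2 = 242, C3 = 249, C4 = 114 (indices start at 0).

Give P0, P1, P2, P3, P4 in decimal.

P0 = 234, P1 = 36, P2 = 232, P3 = 131, P4 = 40

CTR decryption: S_i = E(K, T_i) where T_i is the counter for block i; P_i = C_i ⊕ S_i.
P0: T = 127, S = E(K, T) = 197; 47 ⊕ 197 = 234.
P1: T = 128, S = E(K, T) = 58; 30 ⊕ 58 = 36.
P2: T = 129, S = E(K, T) = 26; 242 ⊕ 26 = 232.
P3: T = 130, S = E(K, T) = 122; 249 ⊕ 122 = 131.
P4: T = 131, S = E(K, T) = 90; 114 ⊕ 90 = 40.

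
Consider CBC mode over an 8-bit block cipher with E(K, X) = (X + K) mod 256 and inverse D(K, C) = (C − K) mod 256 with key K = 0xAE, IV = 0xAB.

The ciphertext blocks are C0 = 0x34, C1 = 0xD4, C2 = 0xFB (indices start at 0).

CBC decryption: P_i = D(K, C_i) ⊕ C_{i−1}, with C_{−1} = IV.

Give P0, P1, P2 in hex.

P0: D(K, 0x34) = 0x86; 0x86 ⊕ 0xAB = 0x2D.
P1: D(K, 0xD4) = 0x26; 0x26 ⊕ 0x34 = 0x12.
P2: D(K, 0xFB) = 0x4D; 0x4D ⊕ 0xD4 = 0x99.

P0 = 0x2D, P1 = 0x12, P2 = 0x99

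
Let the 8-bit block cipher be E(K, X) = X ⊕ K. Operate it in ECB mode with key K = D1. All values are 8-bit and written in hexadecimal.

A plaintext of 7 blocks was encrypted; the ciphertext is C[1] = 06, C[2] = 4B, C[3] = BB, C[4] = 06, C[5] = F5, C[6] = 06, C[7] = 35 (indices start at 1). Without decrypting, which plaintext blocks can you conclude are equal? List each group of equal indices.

ECB encrypts each block independently with the same key, so equal ciphertext blocks imply equal plaintext blocks.
C[1] = C[4] = C[6] = 06, so P[1] = P[4] = P[6].

P[1] = P[4] = P[6]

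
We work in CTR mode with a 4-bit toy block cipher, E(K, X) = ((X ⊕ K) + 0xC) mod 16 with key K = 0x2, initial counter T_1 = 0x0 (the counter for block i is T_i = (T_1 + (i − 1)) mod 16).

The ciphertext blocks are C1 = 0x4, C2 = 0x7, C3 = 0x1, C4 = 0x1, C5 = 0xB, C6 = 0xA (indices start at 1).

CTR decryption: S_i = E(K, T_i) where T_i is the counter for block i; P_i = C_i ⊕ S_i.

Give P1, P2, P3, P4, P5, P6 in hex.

P1 = 0xA, P2 = 0x8, P3 = 0xD, P4 = 0xC, P5 = 0x9, P6 = 0x9

P1: T = 0x0, S = E(K, T) = 0xE; 0x4 ⊕ 0xE = 0xA.
P2: T = 0x1, S = E(K, T) = 0xF; 0x7 ⊕ 0xF = 0x8.
P3: T = 0x2, S = E(K, T) = 0xC; 0x1 ⊕ 0xC = 0xD.
P4: T = 0x3, S = E(K, T) = 0xD; 0x1 ⊕ 0xD = 0xC.
P5: T = 0x4, S = E(K, T) = 0x2; 0xB ⊕ 0x2 = 0x9.
P6: T = 0x5, S = E(K, T) = 0x3; 0xA ⊕ 0x3 = 0x9.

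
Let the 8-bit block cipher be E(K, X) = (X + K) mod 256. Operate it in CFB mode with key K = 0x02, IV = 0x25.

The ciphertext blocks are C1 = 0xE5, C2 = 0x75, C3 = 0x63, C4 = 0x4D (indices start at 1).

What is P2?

P2 = 0x92

CFB decryption: P_i = C_i ⊕ E(K, C_{i−1}), with C_{0} = IV.
P2: E(K, 0xE5) = 0xE7; 0x75 ⊕ 0xE7 = 0x92.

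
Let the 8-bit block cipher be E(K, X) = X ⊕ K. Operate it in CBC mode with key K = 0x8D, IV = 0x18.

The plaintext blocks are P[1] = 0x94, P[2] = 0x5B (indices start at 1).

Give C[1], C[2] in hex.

C[1] = 0x01, C[2] = 0xD7

CBC encryption: C_i = E(K, P_i ⊕ C_{i−1}), with C_{0} = IV.
C[1]: P[1] ⊕ 0x18 = 0x8C; E(K, 0x8C) = 0x01.
C[2]: P[2] ⊕ 0x01 = 0x5A; E(K, 0x5A) = 0xD7.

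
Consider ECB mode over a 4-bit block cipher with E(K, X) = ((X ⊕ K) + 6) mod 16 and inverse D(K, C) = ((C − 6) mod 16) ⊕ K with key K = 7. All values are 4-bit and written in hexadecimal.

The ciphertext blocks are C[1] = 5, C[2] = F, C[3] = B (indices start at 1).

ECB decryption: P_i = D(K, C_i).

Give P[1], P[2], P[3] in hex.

P[1] = 8, P[2] = E, P[3] = 2

P[1]: D(K, 5) = 8.
P[2]: D(K, F) = E.
P[3]: D(K, B) = 2.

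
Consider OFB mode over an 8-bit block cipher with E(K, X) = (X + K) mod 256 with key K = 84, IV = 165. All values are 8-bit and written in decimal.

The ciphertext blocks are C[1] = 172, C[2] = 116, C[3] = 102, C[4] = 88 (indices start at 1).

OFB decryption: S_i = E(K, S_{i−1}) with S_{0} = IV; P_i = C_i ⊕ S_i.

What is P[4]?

P[4] = 173

P[1]: S = E(K, 165) = 249; 172 ⊕ 249 = 85.
P[2]: S = E(K, 249) = 77; 116 ⊕ 77 = 57.
P[3]: S = E(K, 77) = 161; 102 ⊕ 161 = 199.
P[4]: S = E(K, 161) = 245; 88 ⊕ 245 = 173.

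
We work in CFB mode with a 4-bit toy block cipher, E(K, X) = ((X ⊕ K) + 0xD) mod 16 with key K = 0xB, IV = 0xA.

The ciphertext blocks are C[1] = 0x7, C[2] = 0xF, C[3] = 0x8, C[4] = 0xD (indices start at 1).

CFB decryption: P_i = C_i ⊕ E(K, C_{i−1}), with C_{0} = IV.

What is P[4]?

P[4] = 0xD

P[4]: E(K, 0x8) = 0x0; 0xD ⊕ 0x0 = 0xD.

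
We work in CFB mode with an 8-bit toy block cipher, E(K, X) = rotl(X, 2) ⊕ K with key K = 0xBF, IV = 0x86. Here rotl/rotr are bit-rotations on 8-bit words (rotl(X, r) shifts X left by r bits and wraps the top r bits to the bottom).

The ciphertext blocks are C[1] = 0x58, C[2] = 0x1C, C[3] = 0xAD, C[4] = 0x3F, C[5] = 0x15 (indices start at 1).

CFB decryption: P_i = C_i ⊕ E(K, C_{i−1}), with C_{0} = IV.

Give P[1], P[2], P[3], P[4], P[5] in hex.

P[1] = 0xFD, P[2] = 0xC2, P[3] = 0x62, P[4] = 0x36, P[5] = 0x56

P[1]: E(K, 0x86) = 0xA5; 0x58 ⊕ 0xA5 = 0xFD.
P[2]: E(K, 0x58) = 0xDE; 0x1C ⊕ 0xDE = 0xC2.
P[3]: E(K, 0x1C) = 0xCF; 0xAD ⊕ 0xCF = 0x62.
P[4]: E(K, 0xAD) = 0x09; 0x3F ⊕ 0x09 = 0x36.
P[5]: E(K, 0x3F) = 0x43; 0x15 ⊕ 0x43 = 0x56.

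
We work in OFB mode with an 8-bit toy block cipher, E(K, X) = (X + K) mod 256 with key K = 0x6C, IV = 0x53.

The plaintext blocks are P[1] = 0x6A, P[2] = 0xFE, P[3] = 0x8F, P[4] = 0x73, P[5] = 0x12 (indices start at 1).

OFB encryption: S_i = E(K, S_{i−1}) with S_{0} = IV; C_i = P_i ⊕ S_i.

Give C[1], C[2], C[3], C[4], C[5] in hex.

C[1]: S = E(K, 0x53) = 0xBF; 0x6A ⊕ 0xBF = 0xD5.
C[2]: S = E(K, 0xBF) = 0x2B; 0xFE ⊕ 0x2B = 0xD5.
C[3]: S = E(K, 0x2B) = 0x97; 0x8F ⊕ 0x97 = 0x18.
C[4]: S = E(K, 0x97) = 0x03; 0x73 ⊕ 0x03 = 0x70.
C[5]: S = E(K, 0x03) = 0x6F; 0x12 ⊕ 0x6F = 0x7D.

C[1] = 0xD5, C[2] = 0xD5, C[3] = 0x18, C[4] = 0x70, C[5] = 0x7D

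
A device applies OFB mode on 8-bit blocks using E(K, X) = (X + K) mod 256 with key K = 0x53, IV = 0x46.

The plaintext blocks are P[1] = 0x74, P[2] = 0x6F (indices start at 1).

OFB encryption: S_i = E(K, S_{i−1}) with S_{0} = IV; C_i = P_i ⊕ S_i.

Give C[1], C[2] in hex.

C[1]: S = E(K, 0x46) = 0x99; 0x74 ⊕ 0x99 = 0xED.
C[2]: S = E(K, 0x99) = 0xEC; 0x6F ⊕ 0xEC = 0x83.

C[1] = 0xED, C[2] = 0x83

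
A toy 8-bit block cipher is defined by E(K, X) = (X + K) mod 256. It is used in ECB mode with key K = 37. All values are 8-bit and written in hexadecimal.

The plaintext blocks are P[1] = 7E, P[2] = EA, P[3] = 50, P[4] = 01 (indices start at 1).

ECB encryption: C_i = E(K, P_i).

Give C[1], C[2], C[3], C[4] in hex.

C[1] = B5, C[2] = 21, C[3] = 87, C[4] = 38

C[1]: E(K, 7E) = B5.
C[2]: E(K, EA) = 21.
C[3]: E(K, 50) = 87.
C[4]: E(K, 01) = 38.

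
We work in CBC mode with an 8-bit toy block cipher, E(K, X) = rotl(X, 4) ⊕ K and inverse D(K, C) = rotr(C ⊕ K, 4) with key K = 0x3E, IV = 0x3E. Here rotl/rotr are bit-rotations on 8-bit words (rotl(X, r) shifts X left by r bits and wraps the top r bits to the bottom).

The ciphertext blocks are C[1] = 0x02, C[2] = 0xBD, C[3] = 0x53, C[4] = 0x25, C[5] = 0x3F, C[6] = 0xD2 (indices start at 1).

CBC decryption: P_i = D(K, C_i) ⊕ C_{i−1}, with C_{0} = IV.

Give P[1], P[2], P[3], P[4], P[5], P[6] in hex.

P[1]: D(K, 0x02) = 0xC3; 0xC3 ⊕ 0x3E = 0xFD.
P[2]: D(K, 0xBD) = 0x38; 0x38 ⊕ 0x02 = 0x3A.
P[3]: D(K, 0x53) = 0xD6; 0xD6 ⊕ 0xBD = 0x6B.
P[4]: D(K, 0x25) = 0xB1; 0xB1 ⊕ 0x53 = 0xE2.
P[5]: D(K, 0x3F) = 0x10; 0x10 ⊕ 0x25 = 0x35.
P[6]: D(K, 0xD2) = 0xCE; 0xCE ⊕ 0x3F = 0xF1.

P[1] = 0xFD, P[2] = 0x3A, P[3] = 0x6B, P[4] = 0xE2, P[5] = 0x35, P[6] = 0xF1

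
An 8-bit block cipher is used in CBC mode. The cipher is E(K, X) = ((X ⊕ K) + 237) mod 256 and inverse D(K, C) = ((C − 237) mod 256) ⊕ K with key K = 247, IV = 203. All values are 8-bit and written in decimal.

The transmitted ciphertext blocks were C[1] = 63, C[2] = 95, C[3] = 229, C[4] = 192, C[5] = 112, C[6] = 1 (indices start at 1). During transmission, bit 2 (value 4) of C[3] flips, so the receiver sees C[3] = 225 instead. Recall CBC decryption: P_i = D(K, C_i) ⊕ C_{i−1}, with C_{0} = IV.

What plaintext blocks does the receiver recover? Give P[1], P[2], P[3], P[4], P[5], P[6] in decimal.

P[1] = 110, P[2] = 186, P[3] = 92, P[4] = 197, P[5] = 180, P[6] = 147

Only C[3] changed, to 225. In CBC, a change in C_i garbles P_i and flips the same bit in P_{i+1}. Decrypting the received ciphertext:
P[1]: D(K, 63) = 165; 165 ⊕ 203 = 110.
P[2]: D(K, 95) = 133; 133 ⊕ 63 = 186.
P[3]: D(K, 225) = 3; 3 ⊕ 95 = 92.
P[4]: D(K, 192) = 36; 36 ⊕ 225 = 197.
P[5]: D(K, 112) = 116; 116 ⊕ 192 = 180.
P[6]: D(K, 1) = 227; 227 ⊕ 112 = 147.
Blocks that differ from the original plaintext: P[3], P[4].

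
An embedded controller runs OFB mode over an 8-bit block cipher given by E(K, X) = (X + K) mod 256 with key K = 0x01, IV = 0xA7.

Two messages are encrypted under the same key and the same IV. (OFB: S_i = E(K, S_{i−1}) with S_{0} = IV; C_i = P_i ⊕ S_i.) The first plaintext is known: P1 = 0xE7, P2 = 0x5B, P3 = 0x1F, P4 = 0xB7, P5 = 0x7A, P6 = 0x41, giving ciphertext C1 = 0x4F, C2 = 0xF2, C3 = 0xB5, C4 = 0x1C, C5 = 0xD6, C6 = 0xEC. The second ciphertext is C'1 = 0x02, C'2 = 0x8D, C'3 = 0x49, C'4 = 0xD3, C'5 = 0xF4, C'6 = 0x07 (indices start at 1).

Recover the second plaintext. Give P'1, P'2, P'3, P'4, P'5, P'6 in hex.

P'1 = 0xAA, P'2 = 0x24, P'3 = 0xE3, P'4 = 0x78, P'5 = 0x58, P'6 = 0xAA

In OFB with a reused IV, both messages share the same keystream S_i, so C_i ⊕ C'_i = P_i ⊕ P'_i and thus P'_i = P_i ⊕ C_i ⊕ C'_i.
P'1: 0xE7 ⊕ 0x4F ⊕ 0x02 = 0xAA.
P'2: 0x5B ⊕ 0xF2 ⊕ 0x8D = 0x24.
P'3: 0x1F ⊕ 0xB5 ⊕ 0x49 = 0xE3.
P'4: 0xB7 ⊕ 0x1C ⊕ 0xD3 = 0x78.
P'5: 0x7A ⊕ 0xD6 ⊕ 0xF4 = 0x58.
P'6: 0x41 ⊕ 0xEC ⊕ 0x07 = 0xAA.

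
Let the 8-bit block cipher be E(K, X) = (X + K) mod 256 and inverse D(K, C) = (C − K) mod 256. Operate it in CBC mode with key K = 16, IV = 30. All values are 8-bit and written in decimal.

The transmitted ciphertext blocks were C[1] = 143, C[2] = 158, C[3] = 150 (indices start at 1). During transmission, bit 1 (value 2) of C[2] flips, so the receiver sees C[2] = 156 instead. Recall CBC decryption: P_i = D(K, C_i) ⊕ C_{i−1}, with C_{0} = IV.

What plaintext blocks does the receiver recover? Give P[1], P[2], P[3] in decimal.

P[1] = 97, P[2] = 3, P[3] = 26

Only C[2] changed, to 156. In CBC, a change in C_i garbles P_i and flips the same bit in P_{i+1}. Decrypting the received ciphertext:
P[1]: D(K, 143) = 127; 127 ⊕ 30 = 97.
P[2]: D(K, 156) = 140; 140 ⊕ 143 = 3.
P[3]: D(K, 150) = 134; 134 ⊕ 156 = 26.
Blocks that differ from the original plaintext: P[2], P[3].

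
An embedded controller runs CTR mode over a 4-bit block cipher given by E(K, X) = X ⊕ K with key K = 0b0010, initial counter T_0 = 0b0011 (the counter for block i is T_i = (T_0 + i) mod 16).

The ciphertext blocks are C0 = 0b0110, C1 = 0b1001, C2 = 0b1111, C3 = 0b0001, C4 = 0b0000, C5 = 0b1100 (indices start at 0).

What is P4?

CTR decryption: S_i = E(K, T_i) where T_i is the counter for block i; P_i = C_i ⊕ S_i.
P4: T = 0b0111, S = E(K, T) = 0b0101; 0b0000 ⊕ 0b0101 = 0b0101.

P4 = 0b0101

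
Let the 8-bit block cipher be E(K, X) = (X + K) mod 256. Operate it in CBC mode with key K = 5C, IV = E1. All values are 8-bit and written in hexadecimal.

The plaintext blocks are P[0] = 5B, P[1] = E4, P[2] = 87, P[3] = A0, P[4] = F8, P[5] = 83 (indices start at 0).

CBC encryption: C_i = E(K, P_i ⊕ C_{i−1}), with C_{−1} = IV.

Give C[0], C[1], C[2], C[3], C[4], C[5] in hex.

C[0]: P[0] ⊕ E1 = BA; E(K, BA) = 16.
C[1]: P[1] ⊕ 16 = F2; E(K, F2) = 4E.
C[2]: P[2] ⊕ 4E = C9; E(K, C9) = 25.
C[3]: P[3] ⊕ 25 = 85; E(K, 85) = E1.
C[4]: P[4] ⊕ E1 = 19; E(K, 19) = 75.
C[5]: P[5] ⊕ 75 = F6; E(K, F6) = 52.

C[0] = 16, C[1] = 4E, C[2] = 25, C[3] = E1, C[4] = 75, C[5] = 52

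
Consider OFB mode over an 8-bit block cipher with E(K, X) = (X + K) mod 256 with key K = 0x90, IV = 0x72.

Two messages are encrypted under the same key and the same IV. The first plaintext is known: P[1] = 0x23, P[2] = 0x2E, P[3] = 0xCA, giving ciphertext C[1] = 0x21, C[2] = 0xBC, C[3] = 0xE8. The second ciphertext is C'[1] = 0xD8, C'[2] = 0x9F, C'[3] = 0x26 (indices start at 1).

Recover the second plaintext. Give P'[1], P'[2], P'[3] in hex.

P'[1] = 0xDA, P'[2] = 0x0D, P'[3] = 0x04

In OFB with a reused IV, both messages share the same keystream S_i, so C_i ⊕ C'_i = P_i ⊕ P'_i and thus P'_i = P_i ⊕ C_i ⊕ C'_i.
P'[1]: 0x23 ⊕ 0x21 ⊕ 0xD8 = 0xDA.
P'[2]: 0x2E ⊕ 0xBC ⊕ 0x9F = 0x0D.
P'[3]: 0xCA ⊕ 0xE8 ⊕ 0x26 = 0x04.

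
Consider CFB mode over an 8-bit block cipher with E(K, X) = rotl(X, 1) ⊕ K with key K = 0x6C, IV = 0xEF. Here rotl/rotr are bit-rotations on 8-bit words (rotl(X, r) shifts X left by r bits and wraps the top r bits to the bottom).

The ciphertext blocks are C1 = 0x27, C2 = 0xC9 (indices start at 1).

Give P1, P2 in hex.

P1 = 0x94, P2 = 0xEB

CFB decryption: P_i = C_i ⊕ E(K, C_{i−1}), with C_{0} = IV.
P1: E(K, 0xEF) = 0xB3; 0x27 ⊕ 0xB3 = 0x94.
P2: E(K, 0x27) = 0x22; 0xC9 ⊕ 0x22 = 0xEB.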